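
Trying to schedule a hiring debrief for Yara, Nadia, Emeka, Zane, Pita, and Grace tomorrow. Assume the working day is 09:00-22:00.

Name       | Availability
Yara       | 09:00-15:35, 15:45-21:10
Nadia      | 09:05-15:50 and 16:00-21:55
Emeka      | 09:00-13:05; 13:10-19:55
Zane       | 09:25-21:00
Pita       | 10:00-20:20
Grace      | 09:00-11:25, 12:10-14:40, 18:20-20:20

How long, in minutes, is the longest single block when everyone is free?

95

Yara ∩ Nadia: 09:05-15:35, 15:45-15:50, 16:00-21:10.
Yara ∩ Nadia ∩ Emeka: 09:05-13:05, 13:10-15:35, 15:45-15:50, 16:00-19:55.
Yara ∩ Nadia ∩ Emeka ∩ Zane: 09:25-13:05, 13:10-15:35, 15:45-15:50, 16:00-19:55.
Yara ∩ Nadia ∩ Emeka ∩ Zane ∩ Pita: 10:00-13:05, 13:10-15:35, 15:45-15:50, 16:00-19:55.
Yara ∩ Nadia ∩ Emeka ∩ Zane ∩ Pita ∩ Grace: 10:00-11:25, 12:10-13:05, 13:10-14:40, 18:20-19:55.
The longest is 18:20-19:55 at 95 minutes.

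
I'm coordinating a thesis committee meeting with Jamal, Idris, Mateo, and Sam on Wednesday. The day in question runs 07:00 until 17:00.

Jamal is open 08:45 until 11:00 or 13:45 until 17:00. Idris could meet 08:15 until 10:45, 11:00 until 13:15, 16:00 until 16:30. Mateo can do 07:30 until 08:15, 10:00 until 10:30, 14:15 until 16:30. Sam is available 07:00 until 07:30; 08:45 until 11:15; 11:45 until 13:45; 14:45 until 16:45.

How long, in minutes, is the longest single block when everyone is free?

Jamal ∩ Idris: 08:45-10:45, 16:00-16:30.
Jamal ∩ Idris ∩ Mateo: 10:00-10:30, 16:00-16:30.
Jamal ∩ Idris ∩ Mateo ∩ Sam: 10:00-10:30, 16:00-16:30.
Those are the intersection windows.
The longest is 10:00-10:30 at 30 minutes.

30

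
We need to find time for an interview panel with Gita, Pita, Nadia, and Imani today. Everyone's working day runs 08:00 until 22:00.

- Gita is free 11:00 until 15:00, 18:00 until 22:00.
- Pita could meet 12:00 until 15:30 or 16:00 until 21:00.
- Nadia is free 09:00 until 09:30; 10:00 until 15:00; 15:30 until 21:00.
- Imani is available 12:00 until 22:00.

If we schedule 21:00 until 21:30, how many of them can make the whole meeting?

2

Gita and Imani can make the full 21:00-21:30 slot — that's 2.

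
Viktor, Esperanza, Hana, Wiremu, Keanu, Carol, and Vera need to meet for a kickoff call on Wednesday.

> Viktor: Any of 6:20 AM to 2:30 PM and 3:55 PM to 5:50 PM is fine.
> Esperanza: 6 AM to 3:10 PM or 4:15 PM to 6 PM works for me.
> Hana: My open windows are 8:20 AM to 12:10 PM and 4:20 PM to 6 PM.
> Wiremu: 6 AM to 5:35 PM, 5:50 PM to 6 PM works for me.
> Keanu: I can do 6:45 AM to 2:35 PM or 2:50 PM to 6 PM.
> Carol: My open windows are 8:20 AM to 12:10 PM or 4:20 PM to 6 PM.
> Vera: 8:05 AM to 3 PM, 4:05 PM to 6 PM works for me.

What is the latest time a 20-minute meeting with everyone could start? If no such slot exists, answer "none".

17:15

Viktor ∩ Esperanza: 06:20-14:30, 16:15-17:50.
Viktor ∩ Esperanza ∩ Hana: 08:20-12:10, 16:20-17:50.
Viktor ∩ Esperanza ∩ Hana ∩ Wiremu: 08:20-12:10, 16:20-17:35.
Viktor ∩ Esperanza ∩ Hana ∩ Wiremu ∩ Keanu: 08:20-12:10, 16:20-17:35.
Viktor ∩ Esperanza ∩ Hana ∩ Wiremu ∩ Keanu ∩ Carol: 08:20-12:10, 16:20-17:35.
Viktor ∩ Esperanza ∩ Hana ∩ Wiremu ∩ Keanu ∩ Carol ∩ Vera: 08:20-12:10, 16:20-17:35.
The last common window of at least 20 minutes is 16:20-17:35; a 20-minute meeting can start as late as 17:15 and still end by 17:35.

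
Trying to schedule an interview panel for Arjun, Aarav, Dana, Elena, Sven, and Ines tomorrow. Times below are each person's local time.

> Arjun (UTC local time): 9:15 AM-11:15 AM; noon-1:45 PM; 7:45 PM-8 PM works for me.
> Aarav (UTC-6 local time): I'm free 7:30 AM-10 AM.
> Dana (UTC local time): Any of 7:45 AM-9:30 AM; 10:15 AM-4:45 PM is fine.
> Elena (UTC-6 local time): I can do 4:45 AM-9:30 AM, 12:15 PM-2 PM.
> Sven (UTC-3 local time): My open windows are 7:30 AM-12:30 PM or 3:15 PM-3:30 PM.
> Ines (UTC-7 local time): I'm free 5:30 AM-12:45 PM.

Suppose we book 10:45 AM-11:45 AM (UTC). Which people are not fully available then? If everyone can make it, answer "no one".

Arjun in UTC: 09:15-11:15, 12:00-13:45, 19:45-20:00.
Aarav in UTC: 13:30-16:00 (add 6h to convert from UTC-6).
Dana in UTC: 07:45-09:30, 10:15-16:45.
Elena in UTC: 10:45-15:30, 18:15-20:00 (add 6h to convert from UTC-6).
Sven in UTC: 10:30-15:30, 18:15-18:30 (add 3h to convert from UTC-3).
Ines in UTC: 12:30-19:45 (add 7h to convert from UTC-7).
Arjun: not fully free for 10:45-11:45. Aarav: not fully free for 10:45-11:45. Dana: free for 10:45-11:45. Elena: free for 10:45-11:45. Sven: free for 10:45-11:45. Ines: not fully free for 10:45-11:45.

Aarav, Arjun, Ines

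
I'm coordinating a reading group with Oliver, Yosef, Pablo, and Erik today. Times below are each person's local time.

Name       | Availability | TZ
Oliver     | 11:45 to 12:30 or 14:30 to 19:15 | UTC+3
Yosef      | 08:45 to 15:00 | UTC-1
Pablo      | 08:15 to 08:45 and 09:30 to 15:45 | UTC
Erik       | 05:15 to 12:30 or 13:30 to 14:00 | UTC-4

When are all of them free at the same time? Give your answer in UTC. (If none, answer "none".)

Oliver in UTC: 08:45-09:30, 11:30-16:15 (subtract 3h to convert from UTC+3).
Yosef in UTC: 09:45-16:00 (add 1h to convert from UTC-1).
Pablo in UTC: 08:15-08:45, 09:30-15:45.
Erik in UTC: 09:15-16:30, 17:30-18:00 (add 4h to convert from UTC-4).
Oliver ∩ Yosef: 11:30-16:00.
Oliver ∩ Yosef ∩ Pablo: 11:30-15:45.
Oliver ∩ Yosef ∩ Pablo ∩ Erik: 11:30-15:45.
Those are the intersection windows.

11:30-15:45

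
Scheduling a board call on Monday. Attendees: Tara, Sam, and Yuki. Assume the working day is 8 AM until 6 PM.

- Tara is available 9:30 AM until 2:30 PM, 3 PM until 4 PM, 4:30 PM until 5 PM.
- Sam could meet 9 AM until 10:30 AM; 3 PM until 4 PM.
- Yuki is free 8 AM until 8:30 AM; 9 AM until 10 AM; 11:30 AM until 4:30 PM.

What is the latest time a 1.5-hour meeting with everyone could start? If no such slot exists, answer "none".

none

Tara ∩ Sam: 09:30-10:30, 15:00-16:00.
Tara ∩ Sam ∩ Yuki: 09:30-10:00, 15:00-16:00.
Those are the intersection windows.
No common window is at least 90 minutes long.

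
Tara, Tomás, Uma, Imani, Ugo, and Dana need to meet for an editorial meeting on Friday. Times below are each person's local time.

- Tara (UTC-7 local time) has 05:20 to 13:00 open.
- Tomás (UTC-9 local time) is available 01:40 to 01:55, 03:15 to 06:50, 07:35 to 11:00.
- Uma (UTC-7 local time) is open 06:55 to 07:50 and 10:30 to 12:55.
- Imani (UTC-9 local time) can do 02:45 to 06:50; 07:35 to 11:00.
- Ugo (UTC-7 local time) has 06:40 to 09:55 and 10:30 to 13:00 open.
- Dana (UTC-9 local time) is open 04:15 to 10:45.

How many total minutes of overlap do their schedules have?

190

Tara in UTC: 12:20-20:00 (add 7h to convert from UTC-7).
Tomás in UTC: 10:40-10:55, 12:15-15:50, 16:35-20:00 (add 9h to convert from UTC-9).
Uma in UTC: 13:55-14:50, 17:30-19:55 (add 7h to convert from UTC-7).
Imani in UTC: 11:45-15:50, 16:35-20:00 (add 9h to convert from UTC-9).
Ugo in UTC: 13:40-16:55, 17:30-20:00 (add 7h to convert from UTC-7).
Dana in UTC: 13:15-19:45 (add 9h to convert from UTC-9).
Tara ∩ Tomás: 12:20-15:50, 16:35-20:00.
Tara ∩ Tomás ∩ Uma: 13:55-14:50, 17:30-19:55.
Tara ∩ Tomás ∩ Uma ∩ Imani: 13:55-14:50, 17:30-19:55.
Tara ∩ Tomás ∩ Uma ∩ Imani ∩ Ugo: 13:55-14:50, 17:30-19:55.
Tara ∩ Tomás ∩ Uma ∩ Imani ∩ Ugo ∩ Dana: 13:55-14:50, 17:30-19:45.
Summing the common windows: 55 + 135 = 190 minutes.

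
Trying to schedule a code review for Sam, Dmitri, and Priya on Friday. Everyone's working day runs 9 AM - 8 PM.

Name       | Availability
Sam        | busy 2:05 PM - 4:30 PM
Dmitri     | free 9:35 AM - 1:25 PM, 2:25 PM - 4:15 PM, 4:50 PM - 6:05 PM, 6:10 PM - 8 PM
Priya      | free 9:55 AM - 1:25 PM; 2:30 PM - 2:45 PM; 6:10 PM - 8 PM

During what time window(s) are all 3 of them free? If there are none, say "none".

Sam free: 09:00-14:05, 16:30-20:00 (invert busy blocks within the working day).
Dmitri free: 09:35-13:25, 14:25-16:15, 16:50-18:05, 18:10-20:00.
Priya free: 09:55-13:25, 14:30-14:45, 18:10-20:00.
Sam ∩ Dmitri: 09:35-13:25, 16:50-18:05, 18:10-20:00.
Sam ∩ Dmitri ∩ Priya: 09:55-13:25, 18:10-20:00.

09:55-13:25, 18:10-20:00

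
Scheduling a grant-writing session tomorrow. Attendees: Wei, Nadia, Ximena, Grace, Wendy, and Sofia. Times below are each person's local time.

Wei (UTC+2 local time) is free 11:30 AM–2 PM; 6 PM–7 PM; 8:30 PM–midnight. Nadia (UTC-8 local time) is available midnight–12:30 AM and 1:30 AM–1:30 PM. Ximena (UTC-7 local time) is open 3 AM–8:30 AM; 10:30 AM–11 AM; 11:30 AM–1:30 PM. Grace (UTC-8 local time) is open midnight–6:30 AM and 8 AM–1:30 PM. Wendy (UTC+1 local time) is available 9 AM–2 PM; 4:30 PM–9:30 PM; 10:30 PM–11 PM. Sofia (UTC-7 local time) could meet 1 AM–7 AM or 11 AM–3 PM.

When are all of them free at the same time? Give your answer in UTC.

Wei in UTC: 09:30-12:00, 16:00-17:00, 18:30-22:00 (subtract 2h to convert from UTC+2).
Nadia in UTC: 08:00-08:30, 09:30-21:30 (add 8h to convert from UTC-8).
Ximena in UTC: 10:00-15:30, 17:30-18:00, 18:30-20:30 (add 7h to convert from UTC-7).
Grace in UTC: 08:00-14:30, 16:00-21:30 (add 8h to convert from UTC-8).
Wendy in UTC: 08:00-13:00, 15:30-20:30, 21:30-22:00 (subtract 1h to convert from UTC+1).
Sofia in UTC: 08:00-14:00, 18:00-22:00 (add 7h to convert from UTC-7).
Wei ∩ Nadia: 09:30-12:00, 16:00-17:00, 18:30-21:30.
Wei ∩ Nadia ∩ Ximena: 10:00-12:00, 18:30-20:30.
Wei ∩ Nadia ∩ Ximena ∩ Grace: 10:00-12:00, 18:30-20:30.
Wei ∩ Nadia ∩ Ximena ∩ Grace ∩ Wendy: 10:00-12:00, 18:30-20:30.
Wei ∩ Nadia ∩ Ximena ∩ Grace ∩ Wendy ∩ Sofia: 10:00-12:00, 18:30-20:30.

10:00-12:00, 18:30-20:30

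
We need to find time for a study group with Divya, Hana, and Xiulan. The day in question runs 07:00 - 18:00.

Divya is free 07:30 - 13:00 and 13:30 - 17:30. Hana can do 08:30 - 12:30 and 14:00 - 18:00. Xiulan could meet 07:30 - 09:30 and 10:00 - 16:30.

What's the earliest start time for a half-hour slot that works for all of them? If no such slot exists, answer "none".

Divya ∩ Hana: 08:30-12:30, 14:00-17:30.
Divya ∩ Hana ∩ Xiulan: 08:30-09:30, 10:00-12:30, 14:00-16:30.
Those are the intersection windows.
The first common window of at least 30 minutes is 08:30-09:30, so the earliest start is 08:30.

08:30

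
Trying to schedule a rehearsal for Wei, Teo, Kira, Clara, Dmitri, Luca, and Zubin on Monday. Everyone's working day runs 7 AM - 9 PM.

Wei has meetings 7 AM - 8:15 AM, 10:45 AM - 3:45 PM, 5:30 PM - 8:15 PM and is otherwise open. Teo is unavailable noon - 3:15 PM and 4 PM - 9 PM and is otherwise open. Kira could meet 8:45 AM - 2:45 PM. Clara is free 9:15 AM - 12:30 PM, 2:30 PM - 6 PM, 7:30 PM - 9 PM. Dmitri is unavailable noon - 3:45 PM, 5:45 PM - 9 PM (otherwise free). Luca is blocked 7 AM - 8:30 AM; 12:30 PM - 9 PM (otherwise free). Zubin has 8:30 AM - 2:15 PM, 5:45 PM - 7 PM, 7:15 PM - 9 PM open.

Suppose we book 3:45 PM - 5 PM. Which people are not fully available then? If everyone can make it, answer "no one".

Kira, Luca, Teo, Zubin

Wei free: 08:15-10:45, 15:45-17:30, 20:15-21:00 (invert busy blocks within the working day).
Teo free: 07:00-12:00, 15:15-16:00 (invert busy blocks within the working day).
Kira free: 08:45-14:45.
Clara free: 09:15-12:30, 14:30-18:00, 19:30-21:00.
Dmitri free: 07:00-12:00, 15:45-17:45 (invert busy blocks within the working day).
Luca free: 08:30-12:30 (invert busy blocks within the working day).
Zubin free: 08:30-14:15, 17:45-19:00, 19:15-21:00.
Wei: free for 15:45-17:00. Teo: not fully free for 15:45-17:00. Kira: not fully free for 15:45-17:00. Clara: free for 15:45-17:00. Dmitri: free for 15:45-17:00. Luca: not fully free for 15:45-17:00. Zubin: not fully free for 15:45-17:00.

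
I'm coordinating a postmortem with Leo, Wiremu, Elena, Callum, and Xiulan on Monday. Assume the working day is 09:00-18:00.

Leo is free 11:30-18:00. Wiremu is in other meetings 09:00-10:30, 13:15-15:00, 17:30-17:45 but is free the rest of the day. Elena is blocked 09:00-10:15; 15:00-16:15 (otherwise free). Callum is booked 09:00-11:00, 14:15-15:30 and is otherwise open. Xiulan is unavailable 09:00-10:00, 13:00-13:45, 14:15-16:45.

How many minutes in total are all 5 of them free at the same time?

150

Leo free: 11:30-18:00.
Wiremu free: 10:30-13:15, 15:00-17:30, 17:45-18:00 (invert busy blocks within the working day).
Elena free: 10:15-15:00, 16:15-18:00 (invert busy blocks within the working day).
Callum free: 11:00-14:15, 15:30-18:00 (invert busy blocks within the working day).
Xiulan free: 10:00-13:00, 13:45-14:15, 16:45-18:00 (invert busy blocks within the working day).
Leo ∩ Wiremu: 11:30-13:15, 15:00-17:30, 17:45-18:00.
Leo ∩ Wiremu ∩ Elena: 11:30-13:15, 16:15-17:30, 17:45-18:00.
Leo ∩ Wiremu ∩ Elena ∩ Callum: 11:30-13:15, 16:15-17:30, 17:45-18:00.
Leo ∩ Wiremu ∩ Elena ∩ Callum ∩ Xiulan: 11:30-13:00, 16:45-17:30, 17:45-18:00.
Summing the common windows: 90 + 45 + 15 = 150 minutes.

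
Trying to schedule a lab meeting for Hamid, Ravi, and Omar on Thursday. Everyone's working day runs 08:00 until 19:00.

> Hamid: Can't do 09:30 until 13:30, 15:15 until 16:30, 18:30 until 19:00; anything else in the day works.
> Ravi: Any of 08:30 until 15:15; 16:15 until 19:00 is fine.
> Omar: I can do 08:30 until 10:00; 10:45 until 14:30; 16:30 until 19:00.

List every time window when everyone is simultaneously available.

08:30-09:30, 13:30-14:30, 16:30-18:30

Hamid free: 08:00-09:30, 13:30-15:15, 16:30-18:30 (invert busy blocks within the working day).
Ravi free: 08:30-15:15, 16:15-19:00.
Omar free: 08:30-10:00, 10:45-14:30, 16:30-19:00.
Hamid ∩ Ravi: 08:30-09:30, 13:30-15:15, 16:30-18:30.
Hamid ∩ Ravi ∩ Omar: 08:30-09:30, 13:30-14:30, 16:30-18:30.
So the common availability across everyone is 08:30-09:30, 13:30-14:30, 16:30-18:30.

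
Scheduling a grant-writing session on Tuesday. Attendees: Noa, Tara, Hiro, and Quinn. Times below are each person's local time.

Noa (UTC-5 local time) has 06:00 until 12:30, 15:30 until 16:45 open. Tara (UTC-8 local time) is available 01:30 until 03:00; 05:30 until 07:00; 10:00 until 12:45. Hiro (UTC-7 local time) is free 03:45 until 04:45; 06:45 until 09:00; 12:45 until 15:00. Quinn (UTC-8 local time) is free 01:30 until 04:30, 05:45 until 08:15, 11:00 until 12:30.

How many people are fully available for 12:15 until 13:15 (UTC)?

1

Noa in UTC: 11:00-17:30, 20:30-21:45 (add 5h to convert from UTC-5).
Tara in UTC: 09:30-11:00, 13:30-15:00, 18:00-20:45 (add 8h to convert from UTC-8).
Hiro in UTC: 10:45-11:45, 13:45-16:00, 19:45-22:00 (add 7h to convert from UTC-7).
Quinn in UTC: 09:30-12:30, 13:45-16:15, 19:00-20:30 (add 8h to convert from UTC-8).
Noa can make the full 12:15-13:15 slot — that's 1.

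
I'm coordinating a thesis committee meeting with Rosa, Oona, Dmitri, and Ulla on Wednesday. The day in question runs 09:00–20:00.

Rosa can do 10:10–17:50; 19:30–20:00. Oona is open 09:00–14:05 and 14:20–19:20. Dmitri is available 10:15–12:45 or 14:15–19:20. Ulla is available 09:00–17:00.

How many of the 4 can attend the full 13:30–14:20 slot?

2

Rosa and Ulla can make the full 13:30-14:20 slot — that's 2.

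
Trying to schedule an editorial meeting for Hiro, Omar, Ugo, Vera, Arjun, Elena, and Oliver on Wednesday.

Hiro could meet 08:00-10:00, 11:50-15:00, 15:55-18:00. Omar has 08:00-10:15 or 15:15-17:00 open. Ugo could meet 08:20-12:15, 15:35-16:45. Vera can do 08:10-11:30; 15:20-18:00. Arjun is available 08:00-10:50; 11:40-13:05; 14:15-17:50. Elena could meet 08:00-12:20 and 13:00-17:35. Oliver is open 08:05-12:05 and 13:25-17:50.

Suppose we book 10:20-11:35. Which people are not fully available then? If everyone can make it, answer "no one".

Hiro: not fully free for 10:20-11:35. Omar: not fully free for 10:20-11:35. Ugo: free for 10:20-11:35. Vera: not fully free for 10:20-11:35. Arjun: not fully free for 10:20-11:35. Elena: free for 10:20-11:35. Oliver: free for 10:20-11:35.

Arjun, Hiro, Omar, Vera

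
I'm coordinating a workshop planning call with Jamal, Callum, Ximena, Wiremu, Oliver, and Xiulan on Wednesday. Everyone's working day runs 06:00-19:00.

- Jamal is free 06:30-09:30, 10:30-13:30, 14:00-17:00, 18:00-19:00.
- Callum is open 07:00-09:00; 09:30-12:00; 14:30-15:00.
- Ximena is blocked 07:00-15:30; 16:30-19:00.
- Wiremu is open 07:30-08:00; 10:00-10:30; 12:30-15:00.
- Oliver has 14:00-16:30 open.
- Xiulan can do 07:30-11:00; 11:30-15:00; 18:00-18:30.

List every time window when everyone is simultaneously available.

none

Jamal free: 06:30-09:30, 10:30-13:30, 14:00-17:00, 18:00-19:00.
Callum free: 07:00-09:00, 09:30-12:00, 14:30-15:00.
Ximena free: 06:00-07:00, 15:30-16:30 (invert busy blocks within the working day).
Wiremu free: 07:30-08:00, 10:00-10:30, 12:30-15:00.
Oliver free: 14:00-16:30.
Xiulan free: 07:30-11:00, 11:30-15:00, 18:00-18:30.
Jamal ∩ Callum: 07:00-09:00, 10:30-12:00, 14:30-15:00.
Jamal ∩ Callum ∩ Ximena: ∅.
Jamal ∩ Callum ∩ Ximena ∩ Wiremu: ∅.
Jamal ∩ Callum ∩ Ximena ∩ Wiremu ∩ Oliver: ∅.
Jamal ∩ Callum ∩ Ximena ∩ Wiremu ∩ Oliver ∩ Xiulan: ∅.
There is no time when everyone is free.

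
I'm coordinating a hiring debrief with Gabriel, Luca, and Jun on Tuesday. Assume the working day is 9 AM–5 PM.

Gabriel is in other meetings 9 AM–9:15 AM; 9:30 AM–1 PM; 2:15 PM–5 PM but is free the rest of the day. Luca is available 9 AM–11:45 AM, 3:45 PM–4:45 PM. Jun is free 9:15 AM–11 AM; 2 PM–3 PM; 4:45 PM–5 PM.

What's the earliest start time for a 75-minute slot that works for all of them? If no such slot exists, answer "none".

Gabriel free: 09:15-09:30, 13:00-14:15 (invert busy blocks within the working day).
Luca free: 09:00-11:45, 15:45-16:45.
Jun free: 09:15-11:00, 14:00-15:00, 16:45-17:00.
Gabriel ∩ Luca: 09:15-09:30.
Gabriel ∩ Luca ∩ Jun: 09:15-09:30.
So the common availability across everyone is 09:15-09:30.
No common window is at least 75 minutes long.

none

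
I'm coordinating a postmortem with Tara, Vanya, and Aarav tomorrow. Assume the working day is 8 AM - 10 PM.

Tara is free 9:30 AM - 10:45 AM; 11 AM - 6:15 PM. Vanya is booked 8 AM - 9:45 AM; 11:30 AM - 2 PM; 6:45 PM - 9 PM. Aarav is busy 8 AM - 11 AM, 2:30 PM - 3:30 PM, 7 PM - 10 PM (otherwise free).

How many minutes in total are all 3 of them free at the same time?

Tara free: 09:30-10:45, 11:00-18:15.
Vanya free: 09:45-11:30, 14:00-18:45, 21:00-22:00 (invert busy blocks within the working day).
Aarav free: 11:00-14:30, 15:30-19:00 (invert busy blocks within the working day).
Tara ∩ Vanya: 09:45-10:45, 11:00-11:30, 14:00-18:15.
Tara ∩ Vanya ∩ Aarav: 11:00-11:30, 14:00-14:30, 15:30-18:15.
Summing the common windows: 30 + 30 + 165 = 225 minutes.

225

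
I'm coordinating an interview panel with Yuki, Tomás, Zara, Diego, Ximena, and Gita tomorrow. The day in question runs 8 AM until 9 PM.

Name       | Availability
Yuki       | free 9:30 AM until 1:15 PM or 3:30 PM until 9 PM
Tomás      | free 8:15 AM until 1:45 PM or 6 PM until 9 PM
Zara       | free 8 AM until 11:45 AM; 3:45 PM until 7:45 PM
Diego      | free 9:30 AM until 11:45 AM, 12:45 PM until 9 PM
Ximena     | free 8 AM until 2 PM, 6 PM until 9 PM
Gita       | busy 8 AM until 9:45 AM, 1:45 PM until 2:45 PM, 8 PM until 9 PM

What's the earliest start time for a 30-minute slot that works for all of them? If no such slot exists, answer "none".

09:45

Yuki free: 09:30-13:15, 15:30-21:00.
Tomás free: 08:15-13:45, 18:00-21:00.
Zara free: 08:00-11:45, 15:45-19:45.
Diego free: 09:30-11:45, 12:45-21:00.
Ximena free: 08:00-14:00, 18:00-21:00.
Gita free: 09:45-13:45, 14:45-20:00 (invert busy blocks within the working day).
Yuki ∩ Tomás: 09:30-13:15, 18:00-21:00.
Yuki ∩ Tomás ∩ Zara: 09:30-11:45, 18:00-19:45.
Yuki ∩ Tomás ∩ Zara ∩ Diego: 09:30-11:45, 18:00-19:45.
Yuki ∩ Tomás ∩ Zara ∩ Diego ∩ Ximena: 09:30-11:45, 18:00-19:45.
Yuki ∩ Tomás ∩ Zara ∩ Diego ∩ Ximena ∩ Gita: 09:45-11:45, 18:00-19:45.
Those are the intersection windows.
The first common window of at least 30 minutes is 09:45-11:45, so the earliest start is 09:45.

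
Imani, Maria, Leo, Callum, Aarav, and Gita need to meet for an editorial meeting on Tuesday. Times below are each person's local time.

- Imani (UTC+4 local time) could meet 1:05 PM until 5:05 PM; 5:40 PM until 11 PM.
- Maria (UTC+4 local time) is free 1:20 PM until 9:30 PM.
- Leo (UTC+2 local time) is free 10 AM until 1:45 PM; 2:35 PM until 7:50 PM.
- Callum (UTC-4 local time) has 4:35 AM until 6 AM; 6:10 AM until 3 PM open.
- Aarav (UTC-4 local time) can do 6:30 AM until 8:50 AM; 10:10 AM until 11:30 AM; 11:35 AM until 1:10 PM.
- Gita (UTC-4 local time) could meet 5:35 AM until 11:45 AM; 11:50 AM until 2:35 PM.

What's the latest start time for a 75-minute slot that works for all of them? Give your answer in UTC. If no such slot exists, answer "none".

15:55

Imani in UTC: 09:05-13:05, 13:40-19:00 (subtract 4h to convert from UTC+4).
Maria in UTC: 09:20-17:30 (subtract 4h to convert from UTC+4).
Leo in UTC: 08:00-11:45, 12:35-17:50 (subtract 2h to convert from UTC+2).
Callum in UTC: 08:35-10:00, 10:10-19:00 (add 4h to convert from UTC-4).
Aarav in UTC: 10:30-12:50, 14:10-15:30, 15:35-17:10 (add 4h to convert from UTC-4).
Gita in UTC: 09:35-15:45, 15:50-18:35 (add 4h to convert from UTC-4).
Imani ∩ Maria: 09:20-13:05, 13:40-17:30.
Imani ∩ Maria ∩ Leo: 09:20-11:45, 12:35-13:05, 13:40-17:30.
Imani ∩ Maria ∩ Leo ∩ Callum: 09:20-10:00, 10:10-11:45, 12:35-13:05, 13:40-17:30.
Imani ∩ Maria ∩ Leo ∩ Callum ∩ Aarav: 10:30-11:45, 12:35-12:50, 14:10-15:30, 15:35-17:10.
Imani ∩ Maria ∩ Leo ∩ Callum ∩ Aarav ∩ Gita: 10:30-11:45, 12:35-12:50, 14:10-15:30, 15:35-15:45, 15:50-17:10.
The last common window of at least 75 minutes is 15:50-17:10; a 75-minute meeting can start as late as 15:55 and still end by 17:10.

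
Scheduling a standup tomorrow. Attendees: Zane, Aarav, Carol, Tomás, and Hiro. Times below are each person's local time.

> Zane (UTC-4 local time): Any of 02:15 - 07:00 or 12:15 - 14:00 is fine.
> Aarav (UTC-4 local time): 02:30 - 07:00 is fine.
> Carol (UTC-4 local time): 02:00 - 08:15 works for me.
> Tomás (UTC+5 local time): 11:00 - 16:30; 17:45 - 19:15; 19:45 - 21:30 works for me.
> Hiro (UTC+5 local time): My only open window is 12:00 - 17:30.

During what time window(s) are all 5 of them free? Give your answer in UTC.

07:00-11:00

Zane in UTC: 06:15-11:00, 16:15-18:00 (add 4h to convert from UTC-4).
Aarav in UTC: 06:30-11:00 (add 4h to convert from UTC-4).
Carol in UTC: 06:00-12:15 (add 4h to convert from UTC-4).
Tomás in UTC: 06:00-11:30, 12:45-14:15, 14:45-16:30 (subtract 5h to convert from UTC+5).
Hiro in UTC: 07:00-12:30 (subtract 5h to convert from UTC+5).
Zane ∩ Aarav: 06:30-11:00.
Zane ∩ Aarav ∩ Carol: 06:30-11:00.
Zane ∩ Aarav ∩ Carol ∩ Tomás: 06:30-11:00.
Zane ∩ Aarav ∩ Carol ∩ Tomás ∩ Hiro: 07:00-11:00.
Those are the intersection windows.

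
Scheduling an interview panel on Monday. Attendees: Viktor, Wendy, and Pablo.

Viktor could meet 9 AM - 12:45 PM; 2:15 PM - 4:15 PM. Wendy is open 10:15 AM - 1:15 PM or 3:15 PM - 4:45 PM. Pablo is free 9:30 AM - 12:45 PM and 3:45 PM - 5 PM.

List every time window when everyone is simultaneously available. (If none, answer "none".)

10:15-12:45, 15:45-16:15

Viktor ∩ Wendy: 10:15-12:45, 15:15-16:15.
Viktor ∩ Wendy ∩ Pablo: 10:15-12:45, 15:45-16:15.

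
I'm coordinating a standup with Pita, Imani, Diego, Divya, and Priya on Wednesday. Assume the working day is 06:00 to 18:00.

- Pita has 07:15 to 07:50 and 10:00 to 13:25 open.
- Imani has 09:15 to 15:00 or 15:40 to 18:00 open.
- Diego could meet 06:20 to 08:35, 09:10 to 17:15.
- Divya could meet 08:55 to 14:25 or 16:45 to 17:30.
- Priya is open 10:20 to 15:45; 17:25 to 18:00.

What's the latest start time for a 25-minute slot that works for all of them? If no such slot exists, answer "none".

Pita ∩ Imani: 10:00-13:25.
Pita ∩ Imani ∩ Diego: 10:00-13:25.
Pita ∩ Imani ∩ Diego ∩ Divya: 10:00-13:25.
Pita ∩ Imani ∩ Diego ∩ Divya ∩ Priya: 10:20-13:25.
Those are the intersection windows.
The last common window of at least 25 minutes is 10:20-13:25; a 25-minute meeting can start as late as 13:00 and still end by 13:25.

13:00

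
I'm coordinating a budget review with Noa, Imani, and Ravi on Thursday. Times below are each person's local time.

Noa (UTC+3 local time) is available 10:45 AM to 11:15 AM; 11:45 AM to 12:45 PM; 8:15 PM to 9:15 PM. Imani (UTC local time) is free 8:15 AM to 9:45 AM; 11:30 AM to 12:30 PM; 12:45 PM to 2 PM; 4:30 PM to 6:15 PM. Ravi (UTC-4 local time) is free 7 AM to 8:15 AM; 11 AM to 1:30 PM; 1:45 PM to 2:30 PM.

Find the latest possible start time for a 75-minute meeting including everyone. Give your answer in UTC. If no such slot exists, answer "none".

none

Noa in UTC: 07:45-08:15, 08:45-09:45, 17:15-18:15 (subtract 3h to convert from UTC+3).
Imani in UTC: 08:15-09:45, 11:30-12:30, 12:45-14:00, 16:30-18:15.
Ravi in UTC: 11:00-12:15, 15:00-17:30, 17:45-18:30 (add 4h to convert from UTC-4).
Noa ∩ Imani: 08:45-09:45, 17:15-18:15.
Noa ∩ Imani ∩ Ravi: 17:15-17:30, 17:45-18:15.
No common window is at least 75 minutes long.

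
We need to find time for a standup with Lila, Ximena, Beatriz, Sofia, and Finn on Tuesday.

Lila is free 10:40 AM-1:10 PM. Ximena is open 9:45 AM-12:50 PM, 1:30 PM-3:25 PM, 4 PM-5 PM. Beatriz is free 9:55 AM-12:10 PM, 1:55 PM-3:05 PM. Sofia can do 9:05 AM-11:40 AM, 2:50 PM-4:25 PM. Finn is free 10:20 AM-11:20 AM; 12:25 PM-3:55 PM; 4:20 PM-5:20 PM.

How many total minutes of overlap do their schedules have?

Lila ∩ Ximena: 10:40-12:50.
Lila ∩ Ximena ∩ Beatriz: 10:40-12:10.
Lila ∩ Ximena ∩ Beatriz ∩ Sofia: 10:40-11:40.
Lila ∩ Ximena ∩ Beatriz ∩ Sofia ∩ Finn: 10:40-11:20.
That's a single block of 40 minutes.

40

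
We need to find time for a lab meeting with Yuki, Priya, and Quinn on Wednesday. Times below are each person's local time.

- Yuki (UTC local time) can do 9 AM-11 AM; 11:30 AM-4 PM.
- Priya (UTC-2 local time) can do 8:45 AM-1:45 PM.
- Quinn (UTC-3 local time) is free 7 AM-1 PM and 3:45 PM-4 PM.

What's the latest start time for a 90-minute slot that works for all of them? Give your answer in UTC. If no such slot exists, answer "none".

Yuki in UTC: 09:00-11:00, 11:30-16:00.
Priya in UTC: 10:45-15:45 (add 2h to convert from UTC-2).
Quinn in UTC: 10:00-16:00, 18:45-19:00 (add 3h to convert from UTC-3).
Yuki ∩ Priya: 10:45-11:00, 11:30-15:45.
Yuki ∩ Priya ∩ Quinn: 10:45-11:00, 11:30-15:45.
So the common availability across everyone is 10:45-11:00, 11:30-15:45.
The last common window of at least 90 minutes is 11:30-15:45; a 90-minute meeting can start as late as 14:15 and still end by 15:45.

14:15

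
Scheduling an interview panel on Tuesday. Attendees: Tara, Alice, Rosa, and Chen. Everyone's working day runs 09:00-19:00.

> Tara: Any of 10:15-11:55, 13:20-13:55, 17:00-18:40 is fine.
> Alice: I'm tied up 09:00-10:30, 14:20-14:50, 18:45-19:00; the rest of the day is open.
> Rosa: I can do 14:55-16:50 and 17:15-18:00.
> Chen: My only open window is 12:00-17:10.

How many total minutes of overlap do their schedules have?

Tara free: 10:15-11:55, 13:20-13:55, 17:00-18:40.
Alice free: 10:30-14:20, 14:50-18:45 (invert busy blocks within the working day).
Rosa free: 14:55-16:50, 17:15-18:00.
Chen free: 12:00-17:10.
Tara ∩ Alice: 10:30-11:55, 13:20-13:55, 17:00-18:40.
Tara ∩ Alice ∩ Rosa: 17:15-18:00.
Tara ∩ Alice ∩ Rosa ∩ Chen: ∅.
There is no time when everyone is free.
There is no common window, so the total is 0 minutes.

0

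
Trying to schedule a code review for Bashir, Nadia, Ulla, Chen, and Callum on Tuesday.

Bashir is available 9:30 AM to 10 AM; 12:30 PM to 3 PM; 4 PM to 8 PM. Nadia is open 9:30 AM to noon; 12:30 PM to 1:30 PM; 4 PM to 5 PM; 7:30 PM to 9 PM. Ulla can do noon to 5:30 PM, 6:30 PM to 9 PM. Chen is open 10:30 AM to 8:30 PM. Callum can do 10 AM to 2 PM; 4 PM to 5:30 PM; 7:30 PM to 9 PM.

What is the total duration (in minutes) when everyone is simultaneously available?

Bashir ∩ Nadia: 09:30-10:00, 12:30-13:30, 16:00-17:00, 19:30-20:00.
Bashir ∩ Nadia ∩ Ulla: 12:30-13:30, 16:00-17:00, 19:30-20:00.
Bashir ∩ Nadia ∩ Ulla ∩ Chen: 12:30-13:30, 16:00-17:00, 19:30-20:00.
Bashir ∩ Nadia ∩ Ulla ∩ Chen ∩ Callum: 12:30-13:30, 16:00-17:00, 19:30-20:00.
So the common availability across everyone is 12:30-13:30, 16:00-17:00, 19:30-20:00.
Summing the common windows: 60 + 60 + 30 = 150 minutes.

150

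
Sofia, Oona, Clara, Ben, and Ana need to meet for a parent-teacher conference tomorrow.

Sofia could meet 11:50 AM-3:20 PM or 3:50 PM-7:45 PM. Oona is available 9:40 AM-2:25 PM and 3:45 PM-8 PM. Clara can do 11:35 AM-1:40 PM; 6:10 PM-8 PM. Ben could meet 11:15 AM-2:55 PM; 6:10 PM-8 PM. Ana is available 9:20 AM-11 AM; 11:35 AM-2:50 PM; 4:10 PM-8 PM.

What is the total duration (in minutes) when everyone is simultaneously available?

205

Sofia ∩ Oona: 11:50-14:25, 15:50-19:45.
Sofia ∩ Oona ∩ Clara: 11:50-13:40, 18:10-19:45.
Sofia ∩ Oona ∩ Clara ∩ Ben: 11:50-13:40, 18:10-19:45.
Sofia ∩ Oona ∩ Clara ∩ Ben ∩ Ana: 11:50-13:40, 18:10-19:45.
Those are the intersection windows.
Summing the common windows: 110 + 95 = 205 minutes.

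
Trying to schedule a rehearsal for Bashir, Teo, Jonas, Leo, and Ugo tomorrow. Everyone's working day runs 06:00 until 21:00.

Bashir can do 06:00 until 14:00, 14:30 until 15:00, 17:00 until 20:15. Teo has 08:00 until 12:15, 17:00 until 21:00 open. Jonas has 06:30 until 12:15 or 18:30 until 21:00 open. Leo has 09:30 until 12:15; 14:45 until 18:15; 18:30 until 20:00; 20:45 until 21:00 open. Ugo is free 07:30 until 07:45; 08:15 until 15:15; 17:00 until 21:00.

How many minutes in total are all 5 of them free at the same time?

Bashir ∩ Teo: 08:00-12:15, 17:00-20:15.
Bashir ∩ Teo ∩ Jonas: 08:00-12:15, 18:30-20:15.
Bashir ∩ Teo ∩ Jonas ∩ Leo: 09:30-12:15, 18:30-20:00.
Bashir ∩ Teo ∩ Jonas ∩ Leo ∩ Ugo: 09:30-12:15, 18:30-20:00.
Those are the intersection windows.
Summing the common windows: 165 + 90 = 255 minutes.

255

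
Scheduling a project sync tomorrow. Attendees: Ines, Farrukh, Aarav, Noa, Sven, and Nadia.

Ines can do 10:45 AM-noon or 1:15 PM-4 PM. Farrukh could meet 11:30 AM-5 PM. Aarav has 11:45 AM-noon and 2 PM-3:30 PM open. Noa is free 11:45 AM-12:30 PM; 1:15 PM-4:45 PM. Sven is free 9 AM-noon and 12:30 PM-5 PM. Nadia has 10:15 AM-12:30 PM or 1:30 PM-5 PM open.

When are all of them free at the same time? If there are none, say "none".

Ines ∩ Farrukh: 11:30-12:00, 13:15-16:00.
Ines ∩ Farrukh ∩ Aarav: 11:45-12:00, 14:00-15:30.
Ines ∩ Farrukh ∩ Aarav ∩ Noa: 11:45-12:00, 14:00-15:30.
Ines ∩ Farrukh ∩ Aarav ∩ Noa ∩ Sven: 11:45-12:00, 14:00-15:30.
Ines ∩ Farrukh ∩ Aarav ∩ Noa ∩ Sven ∩ Nadia: 11:45-12:00, 14:00-15:30.

11:45-12:00, 14:00-15:30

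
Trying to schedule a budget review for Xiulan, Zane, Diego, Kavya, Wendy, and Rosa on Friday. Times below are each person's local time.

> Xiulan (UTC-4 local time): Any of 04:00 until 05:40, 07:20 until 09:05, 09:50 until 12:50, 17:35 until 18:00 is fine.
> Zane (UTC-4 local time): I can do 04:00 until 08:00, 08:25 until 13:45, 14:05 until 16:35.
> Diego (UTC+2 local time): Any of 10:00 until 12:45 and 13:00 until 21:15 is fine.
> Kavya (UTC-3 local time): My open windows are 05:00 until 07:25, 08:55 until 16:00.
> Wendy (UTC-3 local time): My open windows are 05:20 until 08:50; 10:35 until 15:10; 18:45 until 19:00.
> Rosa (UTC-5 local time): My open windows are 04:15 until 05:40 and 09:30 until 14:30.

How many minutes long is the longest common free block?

140

Xiulan in UTC: 08:00-09:40, 11:20-13:05, 13:50-16:50, 21:35-22:00 (add 4h to convert from UTC-4).
Zane in UTC: 08:00-12:00, 12:25-17:45, 18:05-20:35 (add 4h to convert from UTC-4).
Diego in UTC: 08:00-10:45, 11:00-19:15 (subtract 2h to convert from UTC+2).
Kavya in UTC: 08:00-10:25, 11:55-19:00 (add 3h to convert from UTC-3).
Wendy in UTC: 08:20-11:50, 13:35-18:10, 21:45-22:00 (add 3h to convert from UTC-3).
Rosa in UTC: 09:15-10:40, 14:30-19:30 (add 5h to convert from UTC-5).
Xiulan ∩ Zane: 08:00-09:40, 11:20-12:00, 12:25-13:05, 13:50-16:50.
Xiulan ∩ Zane ∩ Diego: 08:00-09:40, 11:20-12:00, 12:25-13:05, 13:50-16:50.
Xiulan ∩ Zane ∩ Diego ∩ Kavya: 08:00-09:40, 11:55-12:00, 12:25-13:05, 13:50-16:50.
Xiulan ∩ Zane ∩ Diego ∩ Kavya ∩ Wendy: 08:20-09:40, 13:50-16:50.
Xiulan ∩ Zane ∩ Diego ∩ Kavya ∩ Wendy ∩ Rosa: 09:15-09:40, 14:30-16:50.
The longest is 14:30-16:50 at 140 minutes.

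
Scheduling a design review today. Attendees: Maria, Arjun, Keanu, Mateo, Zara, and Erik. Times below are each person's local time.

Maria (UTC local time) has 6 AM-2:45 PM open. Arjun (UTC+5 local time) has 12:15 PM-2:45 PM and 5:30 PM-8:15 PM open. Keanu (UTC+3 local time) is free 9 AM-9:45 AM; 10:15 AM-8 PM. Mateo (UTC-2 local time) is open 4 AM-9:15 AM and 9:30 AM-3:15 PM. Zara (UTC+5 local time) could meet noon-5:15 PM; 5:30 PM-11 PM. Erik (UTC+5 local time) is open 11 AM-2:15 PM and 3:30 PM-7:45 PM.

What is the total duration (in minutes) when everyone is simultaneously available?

255

Maria in UTC: 06:00-14:45.
Arjun in UTC: 07:15-09:45, 12:30-15:15 (subtract 5h to convert from UTC+5).
Keanu in UTC: 06:00-06:45, 07:15-17:00 (subtract 3h to convert from UTC+3).
Mateo in UTC: 06:00-11:15, 11:30-17:15 (add 2h to convert from UTC-2).
Zara in UTC: 07:00-12:15, 12:30-18:00 (subtract 5h to convert from UTC+5).
Erik in UTC: 06:00-09:15, 10:30-14:45 (subtract 5h to convert from UTC+5).
Maria ∩ Arjun: 07:15-09:45, 12:30-14:45.
Maria ∩ Arjun ∩ Keanu: 07:15-09:45, 12:30-14:45.
Maria ∩ Arjun ∩ Keanu ∩ Mateo: 07:15-09:45, 12:30-14:45.
Maria ∩ Arjun ∩ Keanu ∩ Mateo ∩ Zara: 07:15-09:45, 12:30-14:45.
Maria ∩ Arjun ∩ Keanu ∩ Mateo ∩ Zara ∩ Erik: 07:15-09:15, 12:30-14:45.
Those are the intersection windows.
Summing the common windows: 120 + 135 = 255 minutes.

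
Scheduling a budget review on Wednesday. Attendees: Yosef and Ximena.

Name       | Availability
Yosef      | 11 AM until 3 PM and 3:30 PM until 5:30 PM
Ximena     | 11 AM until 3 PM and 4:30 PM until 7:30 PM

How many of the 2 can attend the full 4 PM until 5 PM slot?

Yosef can make the full 16:00-17:00 slot — that's 1.

1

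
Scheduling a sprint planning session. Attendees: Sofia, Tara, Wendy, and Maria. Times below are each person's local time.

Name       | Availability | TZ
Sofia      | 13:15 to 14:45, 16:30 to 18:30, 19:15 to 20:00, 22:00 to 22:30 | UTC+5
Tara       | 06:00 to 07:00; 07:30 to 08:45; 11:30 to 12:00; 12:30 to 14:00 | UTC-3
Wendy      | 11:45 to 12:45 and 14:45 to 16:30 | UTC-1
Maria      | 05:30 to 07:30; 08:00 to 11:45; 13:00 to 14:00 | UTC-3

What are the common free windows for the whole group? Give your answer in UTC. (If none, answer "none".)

Sofia in UTC: 08:15-09:45, 11:30-13:30, 14:15-15:00, 17:00-17:30 (subtract 5h to convert from UTC+5).
Tara in UTC: 09:00-10:00, 10:30-11:45, 14:30-15:00, 15:30-17:00 (add 3h to convert from UTC-3).
Wendy in UTC: 12:45-13:45, 15:45-17:30 (add 1h to convert from UTC-1).
Maria in UTC: 08:30-10:30, 11:00-14:45, 16:00-17:00 (add 3h to convert from UTC-3).
Sofia ∩ Tara: 09:00-09:45, 11:30-11:45, 14:30-15:00.
Sofia ∩ Tara ∩ Wendy: ∅.
Sofia ∩ Tara ∩ Wendy ∩ Maria: ∅.
There is no time when everyone is free.

none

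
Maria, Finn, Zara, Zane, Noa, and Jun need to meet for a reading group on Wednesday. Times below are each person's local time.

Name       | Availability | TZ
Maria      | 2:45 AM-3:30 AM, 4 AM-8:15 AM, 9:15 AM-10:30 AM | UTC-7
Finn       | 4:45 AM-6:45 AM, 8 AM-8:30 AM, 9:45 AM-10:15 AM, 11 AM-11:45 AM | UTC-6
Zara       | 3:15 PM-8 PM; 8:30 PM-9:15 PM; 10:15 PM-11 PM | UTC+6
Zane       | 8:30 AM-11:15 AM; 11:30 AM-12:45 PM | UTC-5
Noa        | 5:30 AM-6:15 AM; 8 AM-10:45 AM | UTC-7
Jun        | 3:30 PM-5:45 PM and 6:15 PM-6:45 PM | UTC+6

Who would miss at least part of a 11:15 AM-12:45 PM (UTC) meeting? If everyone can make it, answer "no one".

Jun, Noa, Zane

Maria in UTC: 09:45-10:30, 11:00-15:15, 16:15-17:30 (add 7h to convert from UTC-7).
Finn in UTC: 10:45-12:45, 14:00-14:30, 15:45-16:15, 17:00-17:45 (add 6h to convert from UTC-6).
Zara in UTC: 09:15-14:00, 14:30-15:15, 16:15-17:00 (subtract 6h to convert from UTC+6).
Zane in UTC: 13:30-16:15, 16:30-17:45 (add 5h to convert from UTC-5).
Noa in UTC: 12:30-13:15, 15:00-17:45 (add 7h to convert from UTC-7).
Jun in UTC: 09:30-11:45, 12:15-12:45 (subtract 6h to convert from UTC+6).
Maria: free for 11:15-12:45. Finn: free for 11:15-12:45. Zara: free for 11:15-12:45. Zane: not fully free for 11:15-12:45. Noa: not fully free for 11:15-12:45. Jun: not fully free for 11:15-12:45.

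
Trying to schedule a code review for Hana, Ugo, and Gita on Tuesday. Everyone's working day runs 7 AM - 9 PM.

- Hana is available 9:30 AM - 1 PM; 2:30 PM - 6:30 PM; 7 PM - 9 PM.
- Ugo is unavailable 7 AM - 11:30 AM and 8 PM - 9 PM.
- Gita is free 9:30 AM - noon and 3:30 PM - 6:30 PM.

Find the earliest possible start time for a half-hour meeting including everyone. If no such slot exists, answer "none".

Hana free: 09:30-13:00, 14:30-18:30, 19:00-21:00.
Ugo free: 11:30-20:00 (invert busy blocks within the working day).
Gita free: 09:30-12:00, 15:30-18:30.
Hana ∩ Ugo: 11:30-13:00, 14:30-18:30, 19:00-20:00.
Hana ∩ Ugo ∩ Gita: 11:30-12:00, 15:30-18:30.
The first common window of at least 30 minutes is 11:30-12:00, so the earliest start is 11:30.

11:30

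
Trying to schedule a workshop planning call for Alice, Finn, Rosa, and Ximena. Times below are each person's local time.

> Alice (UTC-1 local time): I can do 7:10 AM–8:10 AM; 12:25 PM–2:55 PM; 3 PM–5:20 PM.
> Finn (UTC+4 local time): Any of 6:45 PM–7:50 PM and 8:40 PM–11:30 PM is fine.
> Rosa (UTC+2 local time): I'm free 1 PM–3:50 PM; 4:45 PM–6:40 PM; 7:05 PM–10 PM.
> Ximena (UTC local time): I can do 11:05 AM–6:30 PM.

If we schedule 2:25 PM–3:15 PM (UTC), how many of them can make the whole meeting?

2

Alice in UTC: 08:10-09:10, 13:25-15:55, 16:00-18:20 (add 1h to convert from UTC-1).
Finn in UTC: 14:45-15:50, 16:40-19:30 (subtract 4h to convert from UTC+4).
Rosa in UTC: 11:00-13:50, 14:45-16:40, 17:05-20:00 (subtract 2h to convert from UTC+2).
Ximena in UTC: 11:05-18:30.
Alice and Ximena can make the full 14:25-15:15 slot — that's 2.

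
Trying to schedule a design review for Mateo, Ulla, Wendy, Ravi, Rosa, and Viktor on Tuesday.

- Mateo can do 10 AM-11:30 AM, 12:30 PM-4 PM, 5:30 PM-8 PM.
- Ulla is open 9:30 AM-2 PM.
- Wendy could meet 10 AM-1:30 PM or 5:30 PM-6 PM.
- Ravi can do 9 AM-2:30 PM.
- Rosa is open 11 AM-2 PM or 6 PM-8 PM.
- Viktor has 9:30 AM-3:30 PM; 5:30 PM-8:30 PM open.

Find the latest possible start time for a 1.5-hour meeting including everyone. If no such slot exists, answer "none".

none

Mateo ∩ Ulla: 10:00-11:30, 12:30-14:00.
Mateo ∩ Ulla ∩ Wendy: 10:00-11:30, 12:30-13:30.
Mateo ∩ Ulla ∩ Wendy ∩ Ravi: 10:00-11:30, 12:30-13:30.
Mateo ∩ Ulla ∩ Wendy ∩ Ravi ∩ Rosa: 11:00-11:30, 12:30-13:30.
Mateo ∩ Ulla ∩ Wendy ∩ Ravi ∩ Rosa ∩ Viktor: 11:00-11:30, 12:30-13:30.
So the common availability across everyone is 11:00-11:30, 12:30-13:30.
No common window is at least 90 minutes long.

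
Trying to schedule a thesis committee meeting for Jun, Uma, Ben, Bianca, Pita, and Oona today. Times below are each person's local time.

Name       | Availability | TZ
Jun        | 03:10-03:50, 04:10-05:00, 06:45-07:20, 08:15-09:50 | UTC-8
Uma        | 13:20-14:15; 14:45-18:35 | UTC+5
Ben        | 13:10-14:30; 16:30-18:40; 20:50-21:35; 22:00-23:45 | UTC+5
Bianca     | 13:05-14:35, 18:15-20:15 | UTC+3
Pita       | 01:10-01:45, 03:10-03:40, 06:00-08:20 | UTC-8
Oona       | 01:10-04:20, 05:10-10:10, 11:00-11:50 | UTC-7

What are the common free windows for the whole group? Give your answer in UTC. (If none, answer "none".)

none

Jun in UTC: 11:10-11:50, 12:10-13:00, 14:45-15:20, 16:15-17:50 (add 8h to convert from UTC-8).
Uma in UTC: 08:20-09:15, 09:45-13:35 (subtract 5h to convert from UTC+5).
Ben in UTC: 08:10-09:30, 11:30-13:40, 15:50-16:35, 17:00-18:45 (subtract 5h to convert from UTC+5).
Bianca in UTC: 10:05-11:35, 15:15-17:15 (subtract 3h to convert from UTC+3).
Pita in UTC: 09:10-09:45, 11:10-11:40, 14:00-16:20 (add 8h to convert from UTC-8).
Oona in UTC: 08:10-11:20, 12:10-17:10, 18:00-18:50 (add 7h to convert from UTC-7).
Jun ∩ Uma: 11:10-11:50, 12:10-13:00.
Jun ∩ Uma ∩ Ben: 11:30-11:50, 12:10-13:00.
Jun ∩ Uma ∩ Ben ∩ Bianca: 11:30-11:35.
Jun ∩ Uma ∩ Ben ∩ Bianca ∩ Pita: 11:30-11:35.
Jun ∩ Uma ∩ Ben ∩ Bianca ∩ Pita ∩ Oona: ∅.
There is no time when everyone is free.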